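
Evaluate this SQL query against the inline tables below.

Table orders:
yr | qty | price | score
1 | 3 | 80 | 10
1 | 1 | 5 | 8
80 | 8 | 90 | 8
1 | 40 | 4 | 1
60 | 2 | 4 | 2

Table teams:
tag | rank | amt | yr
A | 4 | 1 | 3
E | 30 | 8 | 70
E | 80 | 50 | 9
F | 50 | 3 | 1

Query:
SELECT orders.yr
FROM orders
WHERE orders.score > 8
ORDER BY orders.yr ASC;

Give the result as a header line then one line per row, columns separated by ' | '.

== RESULT ==
orders.yr
1

Derivation:
After WHERE (1 rows):
orders.yr | orders.qty | orders.price | orders.score
1 | 3 | 80 | 10
After SELECT (1 rows):
orders.yr
1
After ORDER BY (1 rows):
orders.yr
1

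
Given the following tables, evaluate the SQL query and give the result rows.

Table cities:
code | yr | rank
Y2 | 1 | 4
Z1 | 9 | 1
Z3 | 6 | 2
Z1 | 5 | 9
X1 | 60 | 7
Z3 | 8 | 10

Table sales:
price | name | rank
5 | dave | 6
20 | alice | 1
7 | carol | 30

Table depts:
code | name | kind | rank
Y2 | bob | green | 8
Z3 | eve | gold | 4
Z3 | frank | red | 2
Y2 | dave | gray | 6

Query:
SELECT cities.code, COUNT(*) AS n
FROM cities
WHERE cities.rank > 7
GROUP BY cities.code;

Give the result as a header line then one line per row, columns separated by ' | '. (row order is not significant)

After WHERE (2 rows):
cities.code | cities.yr | cities.rank
Z1 | 5 | 9
Z3 | 8 | 10
After GROUP BY (2 rows):
cities.code | n
Z1 | 1
Z3 | 1

== RESULT ==
cities.code | n
Z1 | 1
Z3 | 1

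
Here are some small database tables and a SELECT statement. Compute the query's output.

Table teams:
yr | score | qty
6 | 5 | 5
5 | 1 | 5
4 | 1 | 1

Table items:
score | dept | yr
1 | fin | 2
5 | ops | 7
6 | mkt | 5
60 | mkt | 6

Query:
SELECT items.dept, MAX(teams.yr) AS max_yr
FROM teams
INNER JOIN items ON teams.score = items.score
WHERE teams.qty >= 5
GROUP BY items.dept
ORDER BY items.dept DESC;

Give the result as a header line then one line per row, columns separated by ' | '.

After JOIN items (3 rows):
teams.yr | teams.score | teams.qty | items.score | items.dept | items.yr
6 | 5 | 5 | 5 | ops | 7
5 | 1 | 5 | 1 | fin | 2
4 | 1 | 1 | 1 | fin | 2
After WHERE (2 rows):
teams.yr | teams.score | teams.qty | items.score | items.dept | items.yr
6 | 5 | 5 | 5 | ops | 7
5 | 1 | 5 | 1 | fin | 2
After GROUP BY (2 rows):
items.dept | max_yr
ops | 6
fin | 5
After ORDER BY (2 rows):
items.dept | max_yr
ops | 6
fin | 5

== RESULT ==
items.dept | max_yr
ops | 6
fin | 5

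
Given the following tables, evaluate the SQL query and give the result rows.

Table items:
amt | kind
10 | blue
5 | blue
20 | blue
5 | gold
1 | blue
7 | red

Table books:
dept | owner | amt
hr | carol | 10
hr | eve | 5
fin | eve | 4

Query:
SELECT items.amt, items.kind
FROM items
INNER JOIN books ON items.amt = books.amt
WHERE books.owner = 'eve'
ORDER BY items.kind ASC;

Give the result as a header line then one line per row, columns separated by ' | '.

== RESULT ==
items.amt | items.kind
5 | blue
5 | gold

Derivation:
After JOIN books (3 rows):
items.amt | items.kind | books.dept | books.owner | books.amt
10 | blue | hr | carol | 10
5 | blue | hr | eve | 5
5 | gold | hr | eve | 5
After WHERE (2 rows):
items.amt | items.kind | books.dept | books.owner | books.amt
5 | blue | hr | eve | 5
5 | gold | hr | eve | 5
After SELECT (2 rows):
items.amt | items.kind
5 | blue
5 | gold
After ORDER BY (2 rows):
items.amt | items.kind
5 | blue
5 | gold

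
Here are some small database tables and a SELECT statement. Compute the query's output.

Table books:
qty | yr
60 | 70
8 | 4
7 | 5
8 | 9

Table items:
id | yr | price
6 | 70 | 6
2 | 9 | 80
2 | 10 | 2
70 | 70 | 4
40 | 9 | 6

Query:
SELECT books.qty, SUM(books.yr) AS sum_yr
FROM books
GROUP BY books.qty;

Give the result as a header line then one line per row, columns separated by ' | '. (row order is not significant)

After GROUP BY (3 rows):
books.qty | sum_yr
60 | 70
8 | 13
7 | 5

== RESULT ==
books.qty | sum_yr
60 | 70
8 | 13
7 | 5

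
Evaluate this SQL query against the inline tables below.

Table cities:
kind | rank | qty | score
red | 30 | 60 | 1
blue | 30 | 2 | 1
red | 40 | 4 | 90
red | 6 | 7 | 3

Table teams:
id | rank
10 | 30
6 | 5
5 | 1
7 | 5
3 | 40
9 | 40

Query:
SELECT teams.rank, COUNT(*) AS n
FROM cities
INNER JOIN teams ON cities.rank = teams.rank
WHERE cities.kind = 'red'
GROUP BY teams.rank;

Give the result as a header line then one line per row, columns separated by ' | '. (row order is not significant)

After JOIN teams (4 rows):
cities.kind | cities.rank | cities.qty | cities.score | teams.id | teams.rank
red | 30 | 60 | 1 | 10 | 30
blue | 30 | 2 | 1 | 10 | 30
red | 40 | 4 | 90 | 3 | 40
red | 40 | 4 | 90 | 9 | 40
After WHERE (3 rows):
cities.kind | cities.rank | cities.qty | cities.score | teams.id | teams.rank
red | 30 | 60 | 1 | 10 | 30
red | 40 | 4 | 90 | 3 | 40
red | 40 | 4 | 90 | 9 | 40
After GROUP BY (2 rows):
teams.rank | n
30 | 1
40 | 2

== RESULT ==
teams.rank | n
30 | 1
40 | 2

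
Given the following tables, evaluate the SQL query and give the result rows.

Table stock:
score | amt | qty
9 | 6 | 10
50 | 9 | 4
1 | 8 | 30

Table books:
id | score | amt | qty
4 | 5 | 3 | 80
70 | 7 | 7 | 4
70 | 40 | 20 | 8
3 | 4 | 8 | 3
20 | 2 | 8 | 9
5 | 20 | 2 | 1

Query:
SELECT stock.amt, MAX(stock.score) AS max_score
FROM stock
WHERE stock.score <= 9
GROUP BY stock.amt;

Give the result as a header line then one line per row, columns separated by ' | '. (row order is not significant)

After WHERE (2 rows):
stock.score | stock.amt | stock.qty
9 | 6 | 10
1 | 8 | 30
After GROUP BY (2 rows):
stock.amt | max_score
6 | 9
8 | 1

== RESULT ==
stock.amt | max_score
6 | 9
8 | 1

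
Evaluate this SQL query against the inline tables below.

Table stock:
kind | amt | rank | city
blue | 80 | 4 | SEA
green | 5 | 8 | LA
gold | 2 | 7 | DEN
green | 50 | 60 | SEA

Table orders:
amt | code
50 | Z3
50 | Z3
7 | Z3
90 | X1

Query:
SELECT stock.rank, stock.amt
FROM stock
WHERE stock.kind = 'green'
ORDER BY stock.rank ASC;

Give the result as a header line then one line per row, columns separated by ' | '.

== RESULT ==
stock.rank | stock.amt
8 | 5
60 | 50

Derivation:
After WHERE (2 rows):
stock.kind | stock.amt | stock.rank | stock.city
green | 5 | 8 | LA
green | 50 | 60 | SEA
After SELECT (2 rows):
stock.rank | stock.amt
8 | 5
60 | 50
After ORDER BY (2 rows):
stock.rank | stock.amt
8 | 5
60 | 50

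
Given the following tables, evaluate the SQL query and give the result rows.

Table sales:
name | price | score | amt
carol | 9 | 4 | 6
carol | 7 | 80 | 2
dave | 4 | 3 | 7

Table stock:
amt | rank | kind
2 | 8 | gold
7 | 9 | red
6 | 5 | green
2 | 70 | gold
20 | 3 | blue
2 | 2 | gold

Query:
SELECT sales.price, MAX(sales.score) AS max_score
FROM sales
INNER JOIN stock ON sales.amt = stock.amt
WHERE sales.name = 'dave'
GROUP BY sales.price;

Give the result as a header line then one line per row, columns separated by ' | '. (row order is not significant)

== RESULT ==
sales.price | max_score
4 | 3

Derivation:
After JOIN stock (5 rows):
sales.name | sales.price | sales.score | sales.amt | stock.amt | stock.rank | stock.kind
carol | 9 | 4 | 6 | 6 | 5 | green
carol | 7 | 80 | 2 | 2 | 8 | gold
carol | 7 | 80 | 2 | 2 | 70 | gold
carol | 7 | 80 | 2 | 2 | 2 | gold
dave | 4 | 3 | 7 | 7 | 9 | red
After WHERE (1 rows):
sales.name | sales.price | sales.score | sales.amt | stock.amt | stock.rank | stock.kind
dave | 4 | 3 | 7 | 7 | 9 | red
After GROUP BY (1 rows):
sales.price | max_score
4 | 3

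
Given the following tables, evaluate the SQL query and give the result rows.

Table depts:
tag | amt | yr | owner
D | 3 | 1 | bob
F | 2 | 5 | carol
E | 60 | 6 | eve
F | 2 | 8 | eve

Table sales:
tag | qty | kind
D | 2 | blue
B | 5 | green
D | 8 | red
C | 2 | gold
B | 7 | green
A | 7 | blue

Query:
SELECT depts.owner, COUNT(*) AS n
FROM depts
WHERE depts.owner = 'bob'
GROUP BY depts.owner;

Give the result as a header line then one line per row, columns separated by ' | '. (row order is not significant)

After WHERE (1 rows):
depts.tag | depts.amt | depts.yr | depts.owner
D | 3 | 1 | bob
After GROUP BY (1 rows):
depts.owner | n
bob | 1

== RESULT ==
depts.owner | n
bob | 1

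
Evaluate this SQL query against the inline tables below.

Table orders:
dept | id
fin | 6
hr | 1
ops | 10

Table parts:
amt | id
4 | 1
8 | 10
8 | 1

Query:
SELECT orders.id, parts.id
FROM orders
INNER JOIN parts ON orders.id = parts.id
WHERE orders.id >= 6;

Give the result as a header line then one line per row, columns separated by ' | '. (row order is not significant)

== RESULT ==
orders.id | parts.id
10 | 10

Derivation:
After JOIN parts (3 rows):
orders.dept | orders.id | parts.amt | parts.id
hr | 1 | 4 | 1
hr | 1 | 8 | 1
ops | 10 | 8 | 10
After WHERE (1 rows):
orders.dept | orders.id | parts.amt | parts.id
ops | 10 | 8 | 10
After SELECT (1 rows):
orders.id | parts.id
10 | 10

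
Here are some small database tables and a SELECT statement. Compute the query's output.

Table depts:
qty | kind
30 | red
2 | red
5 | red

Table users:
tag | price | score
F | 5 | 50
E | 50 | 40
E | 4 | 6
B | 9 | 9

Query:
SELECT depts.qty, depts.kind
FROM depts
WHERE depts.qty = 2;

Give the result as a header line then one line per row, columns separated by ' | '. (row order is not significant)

After WHERE (1 rows):
depts.qty | depts.kind
2 | red
After SELECT (1 rows):
depts.qty | depts.kind
2 | red

== RESULT ==
depts.qty | depts.kind
2 | red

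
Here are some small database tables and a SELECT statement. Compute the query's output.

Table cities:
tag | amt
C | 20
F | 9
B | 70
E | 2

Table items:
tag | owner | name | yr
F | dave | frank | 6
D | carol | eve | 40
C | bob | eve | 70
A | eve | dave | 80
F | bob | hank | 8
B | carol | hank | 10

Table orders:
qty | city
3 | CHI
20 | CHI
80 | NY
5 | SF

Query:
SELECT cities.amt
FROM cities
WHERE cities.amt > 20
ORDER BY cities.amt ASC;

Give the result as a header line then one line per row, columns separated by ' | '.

== RESULT ==
cities.amt
70

Derivation:
After WHERE (1 rows):
cities.tag | cities.amt
B | 70
After SELECT (1 rows):
cities.amt
70
After ORDER BY (1 rows):
cities.amt
70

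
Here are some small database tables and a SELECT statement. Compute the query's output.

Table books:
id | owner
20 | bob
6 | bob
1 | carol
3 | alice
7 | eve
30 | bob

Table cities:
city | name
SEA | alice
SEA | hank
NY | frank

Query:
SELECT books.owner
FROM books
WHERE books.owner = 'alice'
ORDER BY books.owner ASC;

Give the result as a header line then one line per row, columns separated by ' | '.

== RESULT ==
books.owner
alice

Derivation:
After WHERE (1 rows):
books.id | books.owner
3 | alice
After SELECT (1 rows):
books.owner
alice
After ORDER BY (1 rows):
books.owner
alice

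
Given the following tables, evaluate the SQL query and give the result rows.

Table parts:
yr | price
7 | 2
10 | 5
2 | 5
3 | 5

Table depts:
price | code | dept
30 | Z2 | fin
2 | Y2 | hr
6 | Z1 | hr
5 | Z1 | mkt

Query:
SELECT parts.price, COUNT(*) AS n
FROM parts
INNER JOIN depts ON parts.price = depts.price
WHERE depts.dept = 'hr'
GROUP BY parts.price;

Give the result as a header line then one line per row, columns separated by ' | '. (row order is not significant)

After JOIN depts (4 rows):
parts.yr | parts.price | depts.price | depts.code | depts.dept
7 | 2 | 2 | Y2 | hr
10 | 5 | 5 | Z1 | mkt
2 | 5 | 5 | Z1 | mkt
3 | 5 | 5 | Z1 | mkt
After WHERE (1 rows):
parts.yr | parts.price | depts.price | depts.code | depts.dept
7 | 2 | 2 | Y2 | hr
After GROUP BY (1 rows):
parts.price | n
2 | 1

== RESULT ==
parts.price | n
2 | 1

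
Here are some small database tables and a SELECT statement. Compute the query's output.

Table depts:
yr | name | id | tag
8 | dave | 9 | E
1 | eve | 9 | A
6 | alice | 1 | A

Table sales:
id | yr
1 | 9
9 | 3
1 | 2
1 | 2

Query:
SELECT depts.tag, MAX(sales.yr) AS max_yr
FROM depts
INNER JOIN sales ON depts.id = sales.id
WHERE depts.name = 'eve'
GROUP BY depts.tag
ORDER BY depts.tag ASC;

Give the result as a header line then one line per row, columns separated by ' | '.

After JOIN sales (5 rows):
depts.yr | depts.name | depts.id | depts.tag | sales.id | sales.yr
8 | dave | 9 | E | 9 | 3
1 | eve | 9 | A | 9 | 3
6 | alice | 1 | A | 1 | 9
6 | alice | 1 | A | 1 | 2
6 | alice | 1 | A | 1 | 2
After WHERE (1 rows):
depts.yr | depts.name | depts.id | depts.tag | sales.id | sales.yr
1 | eve | 9 | A | 9 | 3
After GROUP BY (1 rows):
depts.tag | max_yr
A | 3
After ORDER BY (1 rows):
depts.tag | max_yr
A | 3

== RESULT ==
depts.tag | max_yr
A | 3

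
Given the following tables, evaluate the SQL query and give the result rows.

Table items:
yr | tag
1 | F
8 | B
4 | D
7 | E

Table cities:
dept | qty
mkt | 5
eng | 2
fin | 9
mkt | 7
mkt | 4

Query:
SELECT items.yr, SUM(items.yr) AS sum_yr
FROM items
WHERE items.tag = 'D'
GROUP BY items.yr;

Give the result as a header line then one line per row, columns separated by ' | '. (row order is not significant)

After WHERE (1 rows):
items.yr | items.tag
4 | D
After GROUP BY (1 rows):
items.yr | sum_yr
4 | 4

== RESULT ==
items.yr | sum_yr
4 | 4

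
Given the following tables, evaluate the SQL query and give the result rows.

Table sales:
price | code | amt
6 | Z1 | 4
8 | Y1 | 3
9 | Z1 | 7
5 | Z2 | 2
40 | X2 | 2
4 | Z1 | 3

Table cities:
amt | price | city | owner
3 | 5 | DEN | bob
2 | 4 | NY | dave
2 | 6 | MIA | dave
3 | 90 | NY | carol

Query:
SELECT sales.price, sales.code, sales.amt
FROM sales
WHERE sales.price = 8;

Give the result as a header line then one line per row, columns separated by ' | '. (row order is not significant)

After WHERE (1 rows):
sales.price | sales.code | sales.amt
8 | Y1 | 3
After SELECT (1 rows):
sales.price | sales.code | sales.amt
8 | Y1 | 3

== RESULT ==
sales.price | sales.code | sales.amt
8 | Y1 | 3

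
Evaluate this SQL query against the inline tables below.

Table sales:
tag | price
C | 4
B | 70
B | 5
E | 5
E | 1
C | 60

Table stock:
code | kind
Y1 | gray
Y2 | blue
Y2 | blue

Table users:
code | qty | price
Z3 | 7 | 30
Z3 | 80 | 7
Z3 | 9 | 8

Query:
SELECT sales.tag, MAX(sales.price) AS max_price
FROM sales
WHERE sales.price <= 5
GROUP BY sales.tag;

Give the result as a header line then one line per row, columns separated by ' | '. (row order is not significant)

== RESULT ==
sales.tag | max_price
C | 4
B | 5
E | 5

Derivation:
After WHERE (4 rows):
sales.tag | sales.price
C | 4
B | 5
E | 5
E | 1
After GROUP BY (3 rows):
sales.tag | max_price
C | 4
B | 5
E | 5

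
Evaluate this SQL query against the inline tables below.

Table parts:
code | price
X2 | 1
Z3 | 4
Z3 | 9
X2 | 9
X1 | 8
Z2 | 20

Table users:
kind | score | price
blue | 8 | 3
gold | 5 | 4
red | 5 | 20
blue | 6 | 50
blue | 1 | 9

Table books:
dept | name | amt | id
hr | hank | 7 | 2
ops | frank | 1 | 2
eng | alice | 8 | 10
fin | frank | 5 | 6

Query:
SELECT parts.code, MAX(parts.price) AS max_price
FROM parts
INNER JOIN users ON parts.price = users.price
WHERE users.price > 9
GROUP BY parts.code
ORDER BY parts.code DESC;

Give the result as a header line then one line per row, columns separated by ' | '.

After JOIN users (4 rows):
parts.code | parts.price | users.kind | users.score | users.price
Z3 | 4 | gold | 5 | 4
Z3 | 9 | blue | 1 | 9
X2 | 9 | blue | 1 | 9
Z2 | 20 | red | 5 | 20
After WHERE (1 rows):
parts.code | parts.price | users.kind | users.score | users.price
Z2 | 20 | red | 5 | 20
After GROUP BY (1 rows):
parts.code | max_price
Z2 | 20
After ORDER BY (1 rows):
parts.code | max_price
Z2 | 20

== RESULT ==
parts.code | max_price
Z2 | 20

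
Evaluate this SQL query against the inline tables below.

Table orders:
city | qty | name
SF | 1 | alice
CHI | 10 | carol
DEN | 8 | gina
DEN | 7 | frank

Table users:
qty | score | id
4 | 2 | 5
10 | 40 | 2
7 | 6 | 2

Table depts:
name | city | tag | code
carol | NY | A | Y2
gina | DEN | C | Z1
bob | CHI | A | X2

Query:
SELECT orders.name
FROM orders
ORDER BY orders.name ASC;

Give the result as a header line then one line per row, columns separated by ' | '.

After SELECT (4 rows):
orders.name
alice
carol
gina
frank
After ORDER BY (4 rows):
orders.name
alice
carol
frank
gina

== RESULT ==
orders.name
alice
carol
frank
gina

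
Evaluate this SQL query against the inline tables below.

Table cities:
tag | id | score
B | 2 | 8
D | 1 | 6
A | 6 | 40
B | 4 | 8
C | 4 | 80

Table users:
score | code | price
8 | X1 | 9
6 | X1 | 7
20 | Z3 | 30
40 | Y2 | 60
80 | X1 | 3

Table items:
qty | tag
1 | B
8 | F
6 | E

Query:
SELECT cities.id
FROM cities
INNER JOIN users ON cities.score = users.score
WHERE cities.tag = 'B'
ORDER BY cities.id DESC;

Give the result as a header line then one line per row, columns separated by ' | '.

After JOIN users (5 rows):
cities.tag | cities.id | cities.score | users.score | users.code | users.price
B | 2 | 8 | 8 | X1 | 9
D | 1 | 6 | 6 | X1 | 7
A | 6 | 40 | 40 | Y2 | 60
B | 4 | 8 | 8 | X1 | 9
C | 4 | 80 | 80 | X1 | 3
After WHERE (2 rows):
cities.tag | cities.id | cities.score | users.score | users.code | users.price
B | 2 | 8 | 8 | X1 | 9
B | 4 | 8 | 8 | X1 | 9
After SELECT (2 rows):
cities.id
2
4
After ORDER BY (2 rows):
cities.id
4
2

== RESULT ==
cities.id
4
2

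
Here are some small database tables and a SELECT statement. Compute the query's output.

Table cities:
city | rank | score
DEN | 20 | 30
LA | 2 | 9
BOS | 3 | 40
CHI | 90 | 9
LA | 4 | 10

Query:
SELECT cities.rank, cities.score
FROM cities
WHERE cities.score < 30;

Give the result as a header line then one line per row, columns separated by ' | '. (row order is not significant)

== RESULT ==
cities.rank | cities.score
2 | 9
90 | 9
4 | 10

Derivation:
After WHERE (3 rows):
cities.city | cities.rank | cities.score
LA | 2 | 9
CHI | 90 | 9
LA | 4 | 10
After SELECT (3 rows):
cities.rank | cities.score
2 | 9
90 | 9
4 | 10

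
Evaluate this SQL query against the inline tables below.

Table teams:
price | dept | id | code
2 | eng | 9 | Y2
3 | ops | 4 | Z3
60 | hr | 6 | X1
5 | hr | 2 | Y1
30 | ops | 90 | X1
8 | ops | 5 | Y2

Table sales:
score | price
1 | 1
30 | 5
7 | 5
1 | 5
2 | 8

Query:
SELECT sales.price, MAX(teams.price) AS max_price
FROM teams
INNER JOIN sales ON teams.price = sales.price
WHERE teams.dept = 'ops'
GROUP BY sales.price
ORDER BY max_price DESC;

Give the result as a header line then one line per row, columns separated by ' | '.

== RESULT ==
sales.price | max_price
8 | 8

Derivation:
After JOIN sales (4 rows):
teams.price | teams.dept | teams.id | teams.code | sales.score | sales.price
5 | hr | 2 | Y1 | 30 | 5
5 | hr | 2 | Y1 | 7 | 5
5 | hr | 2 | Y1 | 1 | 5
8 | ops | 5 | Y2 | 2 | 8
After WHERE (1 rows):
teams.price | teams.dept | teams.id | teams.code | sales.score | sales.price
8 | ops | 5 | Y2 | 2 | 8
After GROUP BY (1 rows):
sales.price | max_price
8 | 8
After ORDER BY (1 rows):
sales.price | max_price
8 | 8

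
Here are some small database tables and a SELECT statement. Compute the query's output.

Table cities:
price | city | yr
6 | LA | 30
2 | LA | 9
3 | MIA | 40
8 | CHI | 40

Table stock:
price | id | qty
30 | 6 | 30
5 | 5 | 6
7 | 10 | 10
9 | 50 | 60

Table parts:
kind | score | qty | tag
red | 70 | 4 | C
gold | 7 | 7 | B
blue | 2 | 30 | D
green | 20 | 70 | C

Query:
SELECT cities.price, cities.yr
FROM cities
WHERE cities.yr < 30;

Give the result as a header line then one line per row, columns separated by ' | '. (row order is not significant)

== RESULT ==
cities.price | cities.yr
2 | 9

Derivation:
After WHERE (1 rows):
cities.price | cities.city | cities.yr
2 | LA | 9
After SELECT (1 rows):
cities.price | cities.yr
2 | 9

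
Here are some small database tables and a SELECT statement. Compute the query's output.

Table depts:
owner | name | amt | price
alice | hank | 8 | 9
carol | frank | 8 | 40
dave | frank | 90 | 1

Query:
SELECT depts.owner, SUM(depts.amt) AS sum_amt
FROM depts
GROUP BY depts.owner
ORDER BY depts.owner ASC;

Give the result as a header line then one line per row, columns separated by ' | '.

== RESULT ==
depts.owner | sum_amt
alice | 8
carol | 8
dave | 90

Derivation:
After GROUP BY (3 rows):
depts.owner | sum_amt
alice | 8
carol | 8
dave | 90
After ORDER BY (3 rows):
depts.owner | sum_amt
alice | 8
carol | 8
dave | 90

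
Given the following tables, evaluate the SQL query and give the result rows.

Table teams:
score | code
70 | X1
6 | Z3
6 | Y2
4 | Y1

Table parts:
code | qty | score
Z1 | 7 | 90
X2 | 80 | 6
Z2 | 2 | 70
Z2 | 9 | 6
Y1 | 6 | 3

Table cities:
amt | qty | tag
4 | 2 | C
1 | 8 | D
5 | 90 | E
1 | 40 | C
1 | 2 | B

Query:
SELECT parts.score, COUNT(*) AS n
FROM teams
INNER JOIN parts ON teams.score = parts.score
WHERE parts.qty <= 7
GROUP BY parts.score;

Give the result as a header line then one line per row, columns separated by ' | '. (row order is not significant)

After JOIN parts (5 rows):
teams.score | teams.code | parts.code | parts.qty | parts.score
70 | X1 | Z2 | 2 | 70
6 | Z3 | X2 | 80 | 6
6 | Z3 | Z2 | 9 | 6
6 | Y2 | X2 | 80 | 6
6 | Y2 | Z2 | 9 | 6
After WHERE (1 rows):
teams.score | teams.code | parts.code | parts.qty | parts.score
70 | X1 | Z2 | 2 | 70
After GROUP BY (1 rows):
parts.score | n
70 | 1

== RESULT ==
parts.score | n
70 | 1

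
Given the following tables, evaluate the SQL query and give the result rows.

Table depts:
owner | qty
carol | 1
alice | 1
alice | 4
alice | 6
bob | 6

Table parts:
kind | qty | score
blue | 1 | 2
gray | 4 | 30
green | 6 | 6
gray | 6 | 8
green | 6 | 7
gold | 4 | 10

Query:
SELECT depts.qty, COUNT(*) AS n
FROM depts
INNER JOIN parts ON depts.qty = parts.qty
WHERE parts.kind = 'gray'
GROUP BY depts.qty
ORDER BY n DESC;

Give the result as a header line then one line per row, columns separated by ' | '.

== RESULT ==
depts.qty | n
6 | 2
4 | 1

Derivation:
After JOIN parts (10 rows):
depts.owner | depts.qty | parts.kind | parts.qty | parts.score
carol | 1 | blue | 1 | 2
alice | 1 | blue | 1 | 2
alice | 4 | gray | 4 | 30
alice | 4 | gold | 4 | 10
alice | 6 | green | 6 | 6
alice | 6 | gray | 6 | 8
alice | 6 | green | 6 | 7
bob | 6 | green | 6 | 6
bob | 6 | gray | 6 | 8
bob | 6 | green | 6 | 7
After WHERE (3 rows):
depts.owner | depts.qty | parts.kind | parts.qty | parts.score
alice | 4 | gray | 4 | 30
alice | 6 | gray | 6 | 8
bob | 6 | gray | 6 | 8
After GROUP BY (2 rows):
depts.qty | n
4 | 1
6 | 2
After ORDER BY (2 rows):
depts.qty | n
6 | 2
4 | 1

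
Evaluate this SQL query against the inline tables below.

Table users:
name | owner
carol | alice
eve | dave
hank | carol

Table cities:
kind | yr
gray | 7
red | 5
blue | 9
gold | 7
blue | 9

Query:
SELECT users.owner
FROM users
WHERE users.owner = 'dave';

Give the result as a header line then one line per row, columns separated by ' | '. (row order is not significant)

After WHERE (1 rows):
users.name | users.owner
eve | dave
After SELECT (1 rows):
users.owner
dave

== RESULT ==
users.owner
dave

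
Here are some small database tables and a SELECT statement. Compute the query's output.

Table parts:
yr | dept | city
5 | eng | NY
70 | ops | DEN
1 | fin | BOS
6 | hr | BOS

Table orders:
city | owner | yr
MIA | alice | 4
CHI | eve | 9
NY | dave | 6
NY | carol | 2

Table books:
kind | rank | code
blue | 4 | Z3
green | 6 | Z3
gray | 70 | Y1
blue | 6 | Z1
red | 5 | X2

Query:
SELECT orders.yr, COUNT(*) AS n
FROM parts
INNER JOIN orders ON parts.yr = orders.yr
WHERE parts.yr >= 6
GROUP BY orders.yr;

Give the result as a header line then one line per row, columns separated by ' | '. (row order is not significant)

== RESULT ==
orders.yr | n
6 | 1

Derivation:
After JOIN orders (1 rows):
parts.yr | parts.dept | parts.city | orders.city | orders.owner | orders.yr
6 | hr | BOS | NY | dave | 6
After WHERE (1 rows):
parts.yr | parts.dept | parts.city | orders.city | orders.owner | orders.yr
6 | hr | BOS | NY | dave | 6
After GROUP BY (1 rows):
orders.yr | n
6 | 1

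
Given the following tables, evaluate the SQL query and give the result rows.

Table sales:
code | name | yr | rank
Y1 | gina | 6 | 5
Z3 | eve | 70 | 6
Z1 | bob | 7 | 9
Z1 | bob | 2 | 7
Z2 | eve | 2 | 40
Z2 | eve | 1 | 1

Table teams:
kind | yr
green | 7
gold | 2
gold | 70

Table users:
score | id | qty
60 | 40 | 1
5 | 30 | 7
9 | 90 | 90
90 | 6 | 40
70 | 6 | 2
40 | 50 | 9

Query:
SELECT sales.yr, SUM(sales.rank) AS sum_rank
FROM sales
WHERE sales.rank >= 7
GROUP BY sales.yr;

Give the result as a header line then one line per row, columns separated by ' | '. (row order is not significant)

== RESULT ==
sales.yr | sum_rank
7 | 9
2 | 47

Derivation:
After WHERE (3 rows):
sales.code | sales.name | sales.yr | sales.rank
Z1 | bob | 7 | 9
Z1 | bob | 2 | 7
Z2 | eve | 2 | 40
After GROUP BY (2 rows):
sales.yr | sum_rank
7 | 9
2 | 47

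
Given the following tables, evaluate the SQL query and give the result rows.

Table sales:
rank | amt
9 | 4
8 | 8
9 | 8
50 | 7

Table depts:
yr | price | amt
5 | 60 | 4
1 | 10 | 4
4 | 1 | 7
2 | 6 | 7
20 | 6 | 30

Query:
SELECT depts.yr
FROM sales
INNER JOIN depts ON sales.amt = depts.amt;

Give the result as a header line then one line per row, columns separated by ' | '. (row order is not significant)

After JOIN depts (4 rows):
sales.rank | sales.amt | depts.yr | depts.price | depts.amt
9 | 4 | 5 | 60 | 4
9 | 4 | 1 | 10 | 4
50 | 7 | 4 | 1 | 7
50 | 7 | 2 | 6 | 7
After SELECT (4 rows):
depts.yr
5
1
4
2

== RESULT ==
depts.yr
5
1
4
2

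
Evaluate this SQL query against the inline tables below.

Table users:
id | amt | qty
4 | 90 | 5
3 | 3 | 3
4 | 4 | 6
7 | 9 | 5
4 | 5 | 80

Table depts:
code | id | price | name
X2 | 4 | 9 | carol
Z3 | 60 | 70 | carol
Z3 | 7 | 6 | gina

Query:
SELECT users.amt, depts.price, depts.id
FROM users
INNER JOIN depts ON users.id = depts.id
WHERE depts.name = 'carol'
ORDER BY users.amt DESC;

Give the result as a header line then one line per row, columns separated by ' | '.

== RESULT ==
users.amt | depts.price | depts.id
90 | 9 | 4
5 | 9 | 4
4 | 9 | 4

Derivation:
After JOIN depts (4 rows):
users.id | users.amt | users.qty | depts.code | depts.id | depts.price | depts.name
4 | 90 | 5 | X2 | 4 | 9 | carol
4 | 4 | 6 | X2 | 4 | 9 | carol
7 | 9 | 5 | Z3 | 7 | 6 | gina
4 | 5 | 80 | X2 | 4 | 9 | carol
After WHERE (3 rows):
users.id | users.amt | users.qty | depts.code | depts.id | depts.price | depts.name
4 | 90 | 5 | X2 | 4 | 9 | carol
4 | 4 | 6 | X2 | 4 | 9 | carol
4 | 5 | 80 | X2 | 4 | 9 | carol
After SELECT (3 rows):
users.amt | depts.price | depts.id
90 | 9 | 4
4 | 9 | 4
5 | 9 | 4
After ORDER BY (3 rows):
users.amt | depts.price | depts.id
90 | 9 | 4
5 | 9 | 4
4 | 9 | 4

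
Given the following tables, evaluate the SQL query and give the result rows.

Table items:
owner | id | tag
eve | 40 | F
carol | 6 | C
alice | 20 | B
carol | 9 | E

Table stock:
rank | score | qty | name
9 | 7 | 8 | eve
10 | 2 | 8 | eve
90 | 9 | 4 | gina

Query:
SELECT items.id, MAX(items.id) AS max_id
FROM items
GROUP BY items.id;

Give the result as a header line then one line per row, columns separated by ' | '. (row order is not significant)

After GROUP BY (4 rows):
items.id | max_id
40 | 40
6 | 6
20 | 20
9 | 9

== RESULT ==
items.id | max_id
40 | 40
6 | 6
20 | 20
9 | 9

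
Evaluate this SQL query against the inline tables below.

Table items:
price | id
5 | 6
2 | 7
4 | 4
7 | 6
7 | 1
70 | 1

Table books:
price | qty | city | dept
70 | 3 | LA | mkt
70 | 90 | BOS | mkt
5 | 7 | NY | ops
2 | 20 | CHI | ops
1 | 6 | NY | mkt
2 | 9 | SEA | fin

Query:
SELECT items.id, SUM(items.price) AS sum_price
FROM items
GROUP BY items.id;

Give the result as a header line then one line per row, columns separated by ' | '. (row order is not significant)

== RESULT ==
items.id | sum_price
6 | 12
7 | 2
4 | 4
1 | 77

Derivation:
After GROUP BY (4 rows):
items.id | sum_price
6 | 12
7 | 2
4 | 4
1 | 77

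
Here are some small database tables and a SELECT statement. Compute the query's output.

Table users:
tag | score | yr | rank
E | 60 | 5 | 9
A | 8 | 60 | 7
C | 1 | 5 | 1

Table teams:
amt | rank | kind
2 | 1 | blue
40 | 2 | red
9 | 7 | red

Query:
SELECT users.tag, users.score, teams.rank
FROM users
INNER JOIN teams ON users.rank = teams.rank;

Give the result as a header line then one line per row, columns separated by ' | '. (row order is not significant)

== RESULT ==
users.tag | users.score | teams.rank
A | 8 | 7
C | 1 | 1

Derivation:
After JOIN teams (2 rows):
users.tag | users.score | users.yr | users.rank | teams.amt | teams.rank | teams.kind
A | 8 | 60 | 7 | 9 | 7 | red
C | 1 | 5 | 1 | 2 | 1 | blue
After SELECT (2 rows):
users.tag | users.score | teams.rank
A | 8 | 7
C | 1 | 1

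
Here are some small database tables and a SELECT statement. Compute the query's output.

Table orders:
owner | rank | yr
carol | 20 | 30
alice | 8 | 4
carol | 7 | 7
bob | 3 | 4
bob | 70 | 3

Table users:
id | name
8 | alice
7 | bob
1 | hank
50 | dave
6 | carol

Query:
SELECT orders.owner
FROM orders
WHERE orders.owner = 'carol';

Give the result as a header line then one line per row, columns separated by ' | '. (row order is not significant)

After WHERE (2 rows):
orders.owner | orders.rank | orders.yr
carol | 20 | 30
carol | 7 | 7
After SELECT (2 rows):
orders.owner
carol
carol

== RESULT ==
orders.owner
carol
carol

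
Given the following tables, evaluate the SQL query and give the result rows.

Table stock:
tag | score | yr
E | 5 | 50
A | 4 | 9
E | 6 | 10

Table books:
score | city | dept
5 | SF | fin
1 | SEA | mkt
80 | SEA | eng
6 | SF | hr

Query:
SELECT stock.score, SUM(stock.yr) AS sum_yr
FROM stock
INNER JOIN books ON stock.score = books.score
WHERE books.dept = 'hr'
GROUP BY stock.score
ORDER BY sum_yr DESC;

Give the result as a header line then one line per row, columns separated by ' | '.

After JOIN books (2 rows):
stock.tag | stock.score | stock.yr | books.score | books.city | books.dept
E | 5 | 50 | 5 | SF | fin
E | 6 | 10 | 6 | SF | hr
After WHERE (1 rows):
stock.tag | stock.score | stock.yr | books.score | books.city | books.dept
E | 6 | 10 | 6 | SF | hr
After GROUP BY (1 rows):
stock.score | sum_yr
6 | 10
After ORDER BY (1 rows):
stock.score | sum_yr
6 | 10

== RESULT ==
stock.score | sum_yr
6 | 10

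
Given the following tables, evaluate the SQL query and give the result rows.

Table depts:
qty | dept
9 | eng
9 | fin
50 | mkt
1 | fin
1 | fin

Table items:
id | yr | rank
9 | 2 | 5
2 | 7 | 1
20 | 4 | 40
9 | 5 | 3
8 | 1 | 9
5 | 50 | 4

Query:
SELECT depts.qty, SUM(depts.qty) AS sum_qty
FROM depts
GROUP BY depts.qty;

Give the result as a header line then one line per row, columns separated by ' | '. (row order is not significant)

== RESULT ==
depts.qty | sum_qty
9 | 18
50 | 50
1 | 2

Derivation:
After GROUP BY (3 rows):
depts.qty | sum_qty
9 | 18
50 | 50
1 | 2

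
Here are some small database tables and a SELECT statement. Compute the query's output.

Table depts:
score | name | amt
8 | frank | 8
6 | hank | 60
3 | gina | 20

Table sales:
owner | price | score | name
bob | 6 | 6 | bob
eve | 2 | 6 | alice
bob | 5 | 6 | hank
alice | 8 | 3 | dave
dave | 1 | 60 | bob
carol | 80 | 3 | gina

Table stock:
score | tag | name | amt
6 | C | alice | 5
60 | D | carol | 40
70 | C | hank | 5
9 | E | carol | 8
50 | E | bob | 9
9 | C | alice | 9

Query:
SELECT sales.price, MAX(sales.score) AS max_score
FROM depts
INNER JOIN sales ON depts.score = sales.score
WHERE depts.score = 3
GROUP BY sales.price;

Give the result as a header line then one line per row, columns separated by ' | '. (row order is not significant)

== RESULT ==
sales.price | max_score
8 | 3
80 | 3

Derivation:
After JOIN sales (5 rows):
depts.score | depts.name | depts.amt | sales.owner | sales.price | sales.score | sales.name
6 | hank | 60 | bob | 6 | 6 | bob
6 | hank | 60 | eve | 2 | 6 | alice
6 | hank | 60 | bob | 5 | 6 | hank
3 | gina | 20 | alice | 8 | 3 | dave
3 | gina | 20 | carol | 80 | 3 | gina
After WHERE (2 rows):
depts.score | depts.name | depts.amt | sales.owner | sales.price | sales.score | sales.name
3 | gina | 20 | alice | 8 | 3 | dave
3 | gina | 20 | carol | 80 | 3 | gina
After GROUP BY (2 rows):
sales.price | max_score
8 | 3
80 | 3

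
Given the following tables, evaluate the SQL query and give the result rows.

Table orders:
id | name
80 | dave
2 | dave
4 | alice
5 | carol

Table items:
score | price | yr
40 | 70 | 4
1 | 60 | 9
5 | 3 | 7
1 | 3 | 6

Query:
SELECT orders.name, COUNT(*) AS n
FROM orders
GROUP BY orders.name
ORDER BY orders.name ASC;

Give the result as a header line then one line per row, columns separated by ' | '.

After GROUP BY (3 rows):
orders.name | n
dave | 2
alice | 1
carol | 1
After ORDER BY (3 rows):
orders.name | n
alice | 1
carol | 1
dave | 2

== RESULT ==
orders.name | n
alice | 1
carol | 1
dave | 2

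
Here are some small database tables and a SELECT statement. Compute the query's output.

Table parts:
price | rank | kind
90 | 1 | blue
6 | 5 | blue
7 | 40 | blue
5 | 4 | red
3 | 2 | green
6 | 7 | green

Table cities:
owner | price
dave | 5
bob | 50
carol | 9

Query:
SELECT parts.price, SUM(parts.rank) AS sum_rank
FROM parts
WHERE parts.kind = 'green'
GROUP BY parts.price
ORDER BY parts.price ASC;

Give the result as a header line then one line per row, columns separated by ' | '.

== RESULT ==
parts.price | sum_rank
3 | 2
6 | 7

Derivation:
After WHERE (2 rows):
parts.price | parts.rank | parts.kind
3 | 2 | green
6 | 7 | green
After GROUP BY (2 rows):
parts.price | sum_rank
3 | 2
6 | 7
After ORDER BY (2 rows):
parts.price | sum_rank
3 | 2
6 | 7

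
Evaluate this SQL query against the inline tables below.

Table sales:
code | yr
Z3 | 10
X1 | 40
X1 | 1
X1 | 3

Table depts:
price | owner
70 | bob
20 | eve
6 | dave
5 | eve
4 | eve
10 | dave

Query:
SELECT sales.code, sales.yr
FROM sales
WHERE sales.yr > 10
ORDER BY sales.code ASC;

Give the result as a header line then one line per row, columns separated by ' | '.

After WHERE (1 rows):
sales.code | sales.yr
X1 | 40
After SELECT (1 rows):
sales.code | sales.yr
X1 | 40
After ORDER BY (1 rows):
sales.code | sales.yr
X1 | 40

== RESULT ==
sales.code | sales.yr
X1 | 40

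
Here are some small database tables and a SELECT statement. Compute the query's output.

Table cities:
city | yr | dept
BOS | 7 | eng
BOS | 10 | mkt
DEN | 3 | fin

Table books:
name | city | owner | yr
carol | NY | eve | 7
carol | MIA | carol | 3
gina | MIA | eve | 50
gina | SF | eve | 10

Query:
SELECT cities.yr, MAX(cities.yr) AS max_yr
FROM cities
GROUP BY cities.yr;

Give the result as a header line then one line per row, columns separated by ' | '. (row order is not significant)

After GROUP BY (3 rows):
cities.yr | max_yr
7 | 7
10 | 10
3 | 3

== RESULT ==
cities.yr | max_yr
7 | 7
10 | 10
3 | 3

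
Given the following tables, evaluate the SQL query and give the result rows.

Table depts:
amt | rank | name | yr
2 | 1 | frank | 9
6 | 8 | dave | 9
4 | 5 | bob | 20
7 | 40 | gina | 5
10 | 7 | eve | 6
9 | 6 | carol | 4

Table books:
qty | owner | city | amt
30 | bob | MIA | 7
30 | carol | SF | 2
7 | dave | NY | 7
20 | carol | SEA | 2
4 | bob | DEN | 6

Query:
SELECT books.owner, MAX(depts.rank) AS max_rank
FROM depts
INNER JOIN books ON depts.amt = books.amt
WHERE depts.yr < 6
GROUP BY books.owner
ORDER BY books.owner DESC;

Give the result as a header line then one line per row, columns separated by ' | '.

After JOIN books (5 rows):
depts.amt | depts.rank | depts.name | depts.yr | books.qty | books.owner | books.city | books.amt
2 | 1 | frank | 9 | 30 | carol | SF | 2
2 | 1 | frank | 9 | 20 | carol | SEA | 2
6 | 8 | dave | 9 | 4 | bob | DEN | 6
7 | 40 | gina | 5 | 30 | bob | MIA | 7
7 | 40 | gina | 5 | 7 | dave | NY | 7
After WHERE (2 rows):
depts.amt | depts.rank | depts.name | depts.yr | books.qty | books.owner | books.city | books.amt
7 | 40 | gina | 5 | 30 | bob | MIA | 7
7 | 40 | gina | 5 | 7 | dave | NY | 7
After GROUP BY (2 rows):
books.owner | max_rank
bob | 40
dave | 40
After ORDER BY (2 rows):
books.owner | max_rank
dave | 40
bob | 40

== RESULT ==
books.owner | max_rank
dave | 40
bob | 40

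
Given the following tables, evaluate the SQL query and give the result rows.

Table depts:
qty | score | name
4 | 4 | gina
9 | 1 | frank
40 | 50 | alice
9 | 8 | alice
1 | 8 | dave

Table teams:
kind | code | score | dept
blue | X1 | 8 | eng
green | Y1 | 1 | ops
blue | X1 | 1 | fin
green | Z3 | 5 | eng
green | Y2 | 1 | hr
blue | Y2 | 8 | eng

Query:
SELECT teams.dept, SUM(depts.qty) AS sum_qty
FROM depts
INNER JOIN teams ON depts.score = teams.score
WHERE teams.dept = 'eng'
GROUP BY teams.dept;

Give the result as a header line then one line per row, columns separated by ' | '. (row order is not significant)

== RESULT ==
teams.dept | sum_qty
eng | 20

Derivation:
After JOIN teams (7 rows):
depts.qty | depts.score | depts.name | teams.kind | teams.code | teams.score | teams.dept
9 | 1 | frank | green | Y1 | 1 | ops
9 | 1 | frank | blue | X1 | 1 | fin
9 | 1 | frank | green | Y2 | 1 | hr
9 | 8 | alice | blue | X1 | 8 | eng
9 | 8 | alice | blue | Y2 | 8 | eng
1 | 8 | dave | blue | X1 | 8 | eng
1 | 8 | dave | blue | Y2 | 8 | eng
After WHERE (4 rows):
depts.qty | depts.score | depts.name | teams.kind | teams.code | teams.score | teams.dept
9 | 8 | alice | blue | X1 | 8 | eng
9 | 8 | alice | blue | Y2 | 8 | eng
1 | 8 | dave | blue | X1 | 8 | eng
1 | 8 | dave | blue | Y2 | 8 | eng
After GROUP BY (1 rows):
teams.dept | sum_qty
eng | 20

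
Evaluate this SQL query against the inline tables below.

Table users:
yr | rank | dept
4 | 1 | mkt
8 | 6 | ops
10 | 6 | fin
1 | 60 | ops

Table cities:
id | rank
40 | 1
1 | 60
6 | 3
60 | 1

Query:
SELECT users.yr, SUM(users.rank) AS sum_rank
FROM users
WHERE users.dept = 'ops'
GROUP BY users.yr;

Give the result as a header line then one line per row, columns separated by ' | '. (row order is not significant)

== RESULT ==
users.yr | sum_rank
8 | 6
1 | 60

Derivation:
After WHERE (2 rows):
users.yr | users.rank | users.dept
8 | 6 | ops
1 | 60 | ops
After GROUP BY (2 rows):
users.yr | sum_rank
8 | 6
1 | 60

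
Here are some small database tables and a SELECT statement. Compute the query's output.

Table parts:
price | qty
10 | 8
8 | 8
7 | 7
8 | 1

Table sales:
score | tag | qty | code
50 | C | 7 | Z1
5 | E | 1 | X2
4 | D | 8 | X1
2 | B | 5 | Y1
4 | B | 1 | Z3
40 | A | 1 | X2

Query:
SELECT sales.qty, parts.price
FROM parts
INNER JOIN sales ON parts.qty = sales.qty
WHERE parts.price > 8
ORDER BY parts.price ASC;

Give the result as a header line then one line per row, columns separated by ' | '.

== RESULT ==
sales.qty | parts.price
8 | 10

Derivation:
After JOIN sales (6 rows):
parts.price | parts.qty | sales.score | sales.tag | sales.qty | sales.code
10 | 8 | 4 | D | 8 | X1
8 | 8 | 4 | D | 8 | X1
7 | 7 | 50 | C | 7 | Z1
8 | 1 | 5 | E | 1 | X2
8 | 1 | 4 | B | 1 | Z3
8 | 1 | 40 | A | 1 | X2
After WHERE (1 rows):
parts.price | parts.qty | sales.score | sales.tag | sales.qty | sales.code
10 | 8 | 4 | D | 8 | X1
After SELECT (1 rows):
sales.qty | parts.price
8 | 10
After ORDER BY (1 rows):
sales.qty | parts.price
8 | 10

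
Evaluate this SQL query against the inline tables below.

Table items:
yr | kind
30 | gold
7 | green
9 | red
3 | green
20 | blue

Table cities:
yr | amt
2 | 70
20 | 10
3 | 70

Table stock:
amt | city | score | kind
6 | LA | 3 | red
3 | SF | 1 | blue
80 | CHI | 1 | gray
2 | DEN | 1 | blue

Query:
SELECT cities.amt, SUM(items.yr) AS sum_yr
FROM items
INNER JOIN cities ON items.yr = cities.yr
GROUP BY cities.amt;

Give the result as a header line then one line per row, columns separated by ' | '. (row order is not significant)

== RESULT ==
cities.amt | sum_yr
70 | 3
10 | 20

Derivation:
After JOIN cities (2 rows):
items.yr | items.kind | cities.yr | cities.amt
3 | green | 3 | 70
20 | blue | 20 | 10
After GROUP BY (2 rows):
cities.amt | sum_yr
70 | 3
10 | 20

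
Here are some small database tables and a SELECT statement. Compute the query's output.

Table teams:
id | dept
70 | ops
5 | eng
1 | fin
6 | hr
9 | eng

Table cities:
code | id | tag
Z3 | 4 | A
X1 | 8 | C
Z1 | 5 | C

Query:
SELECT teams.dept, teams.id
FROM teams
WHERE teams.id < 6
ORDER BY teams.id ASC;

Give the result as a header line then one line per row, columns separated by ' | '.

After WHERE (2 rows):
teams.id | teams.dept
5 | eng
1 | fin
After SELECT (2 rows):
teams.dept | teams.id
eng | 5
fin | 1
After ORDER BY (2 rows):
teams.dept | teams.id
fin | 1
eng | 5

== RESULT ==
teams.dept | teams.id
fin | 1
eng | 5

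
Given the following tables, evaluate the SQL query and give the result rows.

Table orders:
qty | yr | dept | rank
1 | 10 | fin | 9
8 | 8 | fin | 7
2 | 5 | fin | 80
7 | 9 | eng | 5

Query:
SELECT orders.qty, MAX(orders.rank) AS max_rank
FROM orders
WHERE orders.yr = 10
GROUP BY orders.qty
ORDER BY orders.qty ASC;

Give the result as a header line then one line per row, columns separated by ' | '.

== RESULT ==
orders.qty | max_rank
1 | 9

Derivation:
After WHERE (1 rows):
orders.qty | orders.yr | orders.dept | orders.rank
1 | 10 | fin | 9
After GROUP BY (1 rows):
orders.qty | max_rank
1 | 9
After ORDER BY (1 rows):
orders.qty | max_rank
1 | 9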